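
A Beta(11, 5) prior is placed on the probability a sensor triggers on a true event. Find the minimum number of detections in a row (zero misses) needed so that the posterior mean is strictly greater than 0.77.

After k detections and 0 misses the posterior is Beta(11+k, 5), with mean (11+k)/(11+5+k).
Set (11+k)/(16+k) > 0.77 and solve: k > (0.77·16 − 11)/(1 − 0.77) = 5.739.
The smallest integer exceeding 5.739 is 6.

k = 6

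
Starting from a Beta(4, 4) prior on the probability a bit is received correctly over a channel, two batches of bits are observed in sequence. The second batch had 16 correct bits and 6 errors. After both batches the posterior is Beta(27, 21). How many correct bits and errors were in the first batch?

Because Beta–binomial updating is additive in the counts, the combined data contributed (α_post−α_prior, β_post−β_prior) successes and failures.
Total across both batches: 27−4=23 correct bits, 21−4=17 errors.
Subtract the second batch: 23−16=7 correct bits and 17−6=11 errors.

7 correct bits and 11 errors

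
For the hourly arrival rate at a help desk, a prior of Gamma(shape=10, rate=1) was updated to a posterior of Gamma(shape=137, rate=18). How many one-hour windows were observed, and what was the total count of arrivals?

n = 17 one-hour windows with total 127 arrivals

A Gamma(α, β) prior (rate parametrization) on a Poisson rate with n observations summing to S gives posterior Gamma(α+S, β+n).
Matching: Σxᵢ = 137 − 10 = 127 and n = 18 − 1 = 17.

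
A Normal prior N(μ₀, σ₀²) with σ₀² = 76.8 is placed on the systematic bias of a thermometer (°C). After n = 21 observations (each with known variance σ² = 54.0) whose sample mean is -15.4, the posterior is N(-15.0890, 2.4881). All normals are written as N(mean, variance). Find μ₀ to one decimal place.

μ₀ = -5.8

The posterior mean is a precision-weighted average: μ_n = (τ₀μ₀ + τ_data·x̄)/(τ₀+τ_data), with τ₀=1/σ₀² and τ_data=n/σ².
Here τ₀ = 1/76.8 = 0.013021 and τ_data = 21/54.0 = 0.388889, so τ_n = 0.401910.
Rearranging for μ₀: μ₀ = (μ_n·τ_n − τ_data·x̄)/τ₀ = (-15.0890·0.401910 − 0.388889·-15.4) / 0.013021 = -0.075529/0.013021 ≈ -5.8.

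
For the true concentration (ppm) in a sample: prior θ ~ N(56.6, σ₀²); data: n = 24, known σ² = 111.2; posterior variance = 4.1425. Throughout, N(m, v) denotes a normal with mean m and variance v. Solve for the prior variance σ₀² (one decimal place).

σ₀² = 39.1

Posterior precision equals prior precision plus data precision: 1/σ_n² = 1/σ₀² + n/σ².
So 1/σ₀² = 1/4.1425 − 24/111.2 = 0.241400 − 0.215827 = 0.025573.
Hence σ₀² = 1/0.025573 ≈ 39.1.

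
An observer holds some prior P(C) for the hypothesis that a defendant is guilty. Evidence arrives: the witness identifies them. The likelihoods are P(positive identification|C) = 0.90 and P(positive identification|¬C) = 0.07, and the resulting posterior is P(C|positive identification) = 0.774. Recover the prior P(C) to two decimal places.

Bayes' rule in odds form gives O(C|E) = O(C)·[P(E|C)/P(E|¬C)], hence O(C) = O(C|E)/LR.
Posterior odds = 0.774/(1−0.774) = 3.4248. LR = 0.90/0.07 = 12.8571.
Prior odds = 3.4248/12.8571 = 0.2664, so P(C) = 0.2664/(1+0.2664) ≈ 0.21.

P(C) = 0.21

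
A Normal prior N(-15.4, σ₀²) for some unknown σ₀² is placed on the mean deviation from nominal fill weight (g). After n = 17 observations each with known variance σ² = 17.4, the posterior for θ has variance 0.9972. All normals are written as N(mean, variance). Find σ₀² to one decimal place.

Posterior precision equals prior precision plus data precision: 1/σ_n² = 1/σ₀² + n/σ².
So 1/σ₀² = 1/0.9972 − 17/17.4 = 1.002808 − 0.977011 = 0.025797.
Hence σ₀² = 1/0.025797 ≈ 38.8.

σ₀² = 38.8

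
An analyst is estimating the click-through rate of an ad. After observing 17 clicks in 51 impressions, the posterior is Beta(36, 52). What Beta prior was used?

Under Beta–binomial conjugacy the posterior parameters are (a+s, b+f).
Subtract the data counts: 36−17=19, 52−34=18.

Beta(19, 18)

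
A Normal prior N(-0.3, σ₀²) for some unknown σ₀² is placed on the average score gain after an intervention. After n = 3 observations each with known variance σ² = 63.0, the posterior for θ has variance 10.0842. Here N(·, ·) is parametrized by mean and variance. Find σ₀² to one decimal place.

For the Normal–Normal model with known σ², precisions add: τ_n = τ₀ + n/σ².
So 1/σ₀² = 1/10.0842 − 3/63.0 = 0.099165 − 0.047619 = 0.051546.
Hence σ₀² = 1/0.051546 ≈ 19.4.

σ₀² = 19.4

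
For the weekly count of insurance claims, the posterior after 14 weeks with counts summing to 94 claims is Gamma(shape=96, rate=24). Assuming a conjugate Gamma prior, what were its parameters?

Gamma–Poisson conjugacy: posterior shape = α + Σxᵢ, posterior rate = β + n.
So α = 96 − 94 = 2 and β = 24 − 14 = 10.

Gamma(shape=2, rate=10)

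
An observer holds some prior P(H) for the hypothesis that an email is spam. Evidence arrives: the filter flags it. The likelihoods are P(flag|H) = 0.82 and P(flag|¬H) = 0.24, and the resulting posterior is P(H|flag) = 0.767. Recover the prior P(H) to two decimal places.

In odds form, posterior odds = prior odds × likelihood ratio, so prior odds = posterior odds ÷ LR.
Posterior odds = 0.767/(1−0.767) = 3.2918. LR = 0.82/0.24 = 3.4167.
Prior odds = 3.2918/3.4167 = 0.9634, so P(H) = 0.9634/(1+0.9634) ≈ 0.49.

P(H) = 0.49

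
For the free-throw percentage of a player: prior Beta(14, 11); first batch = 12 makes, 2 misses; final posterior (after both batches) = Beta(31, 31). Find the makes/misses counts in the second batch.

Because Beta–binomial updating is additive in the counts, the combined data contributed (α_post−α_prior, β_post−β_prior) successes and failures.
Total across both batches: 31−14=17 makes, 31−11=20 misses.
Subtract the first batch: 17−12=5 makes and 20−2=18 misses.

5 makes and 18 misses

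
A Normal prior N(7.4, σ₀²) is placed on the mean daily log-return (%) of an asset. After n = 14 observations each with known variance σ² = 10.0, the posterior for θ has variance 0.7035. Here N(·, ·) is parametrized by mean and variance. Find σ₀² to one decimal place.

σ₀² = 46.6

Posterior precision equals prior precision plus data precision: 1/σ_n² = 1/σ₀² + n/σ².
So 1/σ₀² = 1/0.7035 − 14/10.0 = 1.421464 − 1.400000 = 0.021464.
Hence σ₀² = 1/0.021464 ≈ 46.6.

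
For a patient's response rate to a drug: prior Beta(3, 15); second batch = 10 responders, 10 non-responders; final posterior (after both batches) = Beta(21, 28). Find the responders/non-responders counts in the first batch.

8 responders and 3 non-responders

Sequential conjugate updates are equivalent to a single update on the pooled data, so total successes = posterior α − prior α and total failures = posterior β − prior β.
Total across both batches: 21−3=18 responders, 28−15=13 non-responders.
Subtract the second batch: 18−10=8 responders and 13−10=3 non-responders.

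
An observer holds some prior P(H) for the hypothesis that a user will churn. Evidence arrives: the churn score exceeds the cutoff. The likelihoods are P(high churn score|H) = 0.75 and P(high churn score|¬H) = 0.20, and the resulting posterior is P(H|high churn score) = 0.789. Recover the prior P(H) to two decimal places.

P(H) = 0.50

Bayes' rule in odds form gives O(H|E) = O(H)·[P(E|H)/P(E|¬H)], hence O(H) = O(H|E)/LR.
Posterior odds = 0.789/(1−0.789) = 3.7393. LR = 0.75/0.20 = 3.7500.
Prior odds = 3.7393/3.7500 = 0.9971, so P(H) = 0.9971/(1+0.9971) ≈ 0.50.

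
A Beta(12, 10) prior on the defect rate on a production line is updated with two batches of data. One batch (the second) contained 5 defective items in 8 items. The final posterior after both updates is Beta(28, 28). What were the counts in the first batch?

Because Beta–binomial updating is additive in the counts, the combined data contributed (α_post−α_prior, β_post−β_prior) successes and failures.
Total across both batches: 28−12=16 defective items, 28−10=18 good items.
Subtract the second batch: 16−5=11 defective items and 18−3=15 good items.

11 defective items and 15 good items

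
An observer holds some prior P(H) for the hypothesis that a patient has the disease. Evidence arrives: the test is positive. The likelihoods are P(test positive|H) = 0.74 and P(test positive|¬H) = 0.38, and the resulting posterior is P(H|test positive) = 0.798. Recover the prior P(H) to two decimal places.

Bayes' rule in odds form gives O(H|E) = O(H)·[P(E|H)/P(E|¬H)], hence O(H) = O(H|E)/LR.
Posterior odds = 0.798/(1−0.798) = 3.9505. LR = 0.74/0.38 = 1.9474.
Prior odds = 3.9505/1.9474 = 2.0286, so P(H) = 2.0286/(1+2.0286) ≈ 0.67.

P(H) = 0.67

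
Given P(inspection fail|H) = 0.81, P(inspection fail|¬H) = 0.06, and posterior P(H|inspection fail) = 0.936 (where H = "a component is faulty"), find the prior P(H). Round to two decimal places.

P(H) = 0.52

Bayes' rule in odds form gives O(H|E) = O(H)·[P(E|H)/P(E|¬H)], hence O(H) = O(H|E)/LR.
Posterior odds = 0.936/(1−0.936) = 14.6250. LR = 0.81/0.06 = 13.5000.
Prior odds = 14.6250/13.5000 = 1.0833, so P(H) = 1.0833/(1+1.0833) ≈ 0.52.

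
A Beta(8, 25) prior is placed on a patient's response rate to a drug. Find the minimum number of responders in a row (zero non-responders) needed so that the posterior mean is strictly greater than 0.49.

After k responders and 0 non-responders the posterior is Beta(8+k, 25), with mean (8+k)/(8+25+k).
Set (8+k)/(33+k) > 0.49 and solve: k > (0.49·33 − 8)/(1 − 0.49) = 16.020.
The smallest integer exceeding 16.020 is 17.

k = 17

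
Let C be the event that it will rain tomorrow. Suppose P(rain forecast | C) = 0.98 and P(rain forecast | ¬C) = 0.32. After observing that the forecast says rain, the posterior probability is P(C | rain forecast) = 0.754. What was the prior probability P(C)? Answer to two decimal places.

P(C) = 0.50

In odds form, posterior odds = prior odds × likelihood ratio, so prior odds = posterior odds ÷ LR.
Posterior odds = 0.754/(1−0.754) = 3.0650. LR = 0.98/0.32 = 3.0625.
Prior odds = 3.0650/3.0625 = 1.0008, so P(C) = 1.0008/(1+1.0008) ≈ 0.50.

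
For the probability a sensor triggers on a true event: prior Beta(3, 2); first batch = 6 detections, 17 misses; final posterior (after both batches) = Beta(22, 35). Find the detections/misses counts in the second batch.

Sequential conjugate updates are equivalent to a single update on the pooled data, so total successes = posterior α − prior α and total failures = posterior β − prior β.
Total across both batches: 22−3=19 detections, 35−2=33 misses.
Subtract the first batch: 19−6=13 detections and 33−17=16 misses.

13 detections and 16 misses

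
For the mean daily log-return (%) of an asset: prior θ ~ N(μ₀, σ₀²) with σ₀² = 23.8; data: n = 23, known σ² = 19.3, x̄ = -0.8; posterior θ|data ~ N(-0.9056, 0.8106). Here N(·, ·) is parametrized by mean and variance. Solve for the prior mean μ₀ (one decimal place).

The posterior mean is a precision-weighted average: μ_n = (τ₀μ₀ + τ_data·x̄)/(τ₀+τ_data), with τ₀=1/σ₀² and τ_data=n/σ².
Here τ₀ = 1/23.8 = 0.042017 and τ_data = 23/19.3 = 1.191710, so τ_n = 1.233727.
Rearranging for μ₀: μ₀ = (μ_n·τ_n − τ_data·x̄)/τ₀ = (-0.9056·1.233727 − 1.191710·-0.8) / 0.042017 = -0.163895/0.042017 ≈ -3.9.

μ₀ = -3.9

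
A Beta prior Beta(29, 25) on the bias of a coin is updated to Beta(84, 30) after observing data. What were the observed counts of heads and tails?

Under Beta–binomial conjugacy the posterior parameters are (α+s, β+f).
Match parameters: s=84−29=55, f=30−25=5.

55 heads and 5 tails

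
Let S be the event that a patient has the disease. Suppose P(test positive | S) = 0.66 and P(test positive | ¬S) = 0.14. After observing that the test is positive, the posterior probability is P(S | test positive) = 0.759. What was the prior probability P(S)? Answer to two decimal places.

In odds form, posterior odds = prior odds × likelihood ratio, so prior odds = posterior odds ÷ LR.
Posterior odds = 0.759/(1−0.759) = 3.1494. LR = 0.66/0.14 = 4.7143.
Prior odds = 3.1494/4.7143 = 0.6681, so P(S) = 0.6681/(1+0.6681) ≈ 0.40.

P(S) = 0.40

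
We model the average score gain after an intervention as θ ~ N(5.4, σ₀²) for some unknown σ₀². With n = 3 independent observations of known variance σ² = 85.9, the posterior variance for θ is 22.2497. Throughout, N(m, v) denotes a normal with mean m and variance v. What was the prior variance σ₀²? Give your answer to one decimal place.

For the Normal–Normal model with known σ², precisions add: τ_n = τ₀ + n/σ².
So 1/σ₀² = 1/22.2497 − 3/85.9 = 0.044944 − 0.034924 = 0.010020.
Hence σ₀² = 1/0.010020 ≈ 99.8.

σ₀² = 99.8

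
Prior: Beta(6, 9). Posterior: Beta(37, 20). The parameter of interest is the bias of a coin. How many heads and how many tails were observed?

31 heads and 11 tails

A Beta(α, β) prior with s successes and f failures in binomial data gives a Beta(α+s, β+f) posterior.
So s = 37 − 6 = 31 and f = 20 − 9 = 11.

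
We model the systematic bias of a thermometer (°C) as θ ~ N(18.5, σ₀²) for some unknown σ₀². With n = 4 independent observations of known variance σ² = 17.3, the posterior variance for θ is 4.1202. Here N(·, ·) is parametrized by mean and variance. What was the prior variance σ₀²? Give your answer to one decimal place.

For the Normal–Normal model with known σ², precisions add: τ_n = τ₀ + n/σ².
So 1/σ₀² = 1/4.1202 − 4/17.3 = 0.242707 − 0.231214 = 0.011493.
Hence σ₀² = 1/0.011493 ≈ 87.0.

σ₀² = 87.0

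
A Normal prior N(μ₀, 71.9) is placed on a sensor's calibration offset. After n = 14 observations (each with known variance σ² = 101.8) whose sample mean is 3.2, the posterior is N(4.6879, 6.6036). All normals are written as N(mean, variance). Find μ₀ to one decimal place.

μ₀ = 19.4

The posterior mean is a precision-weighted average: μ_n = (τ₀μ₀ + τ_data·x̄)/(τ₀+τ_data), with τ₀=1/σ₀² and τ_data=n/σ².
Here τ₀ = 1/71.9 = 0.013908 and τ_data = 14/101.8 = 0.137525, so τ_n = 0.151433.
Rearranging for μ₀: μ₀ = (μ_n·τ_n − τ_data·x̄)/τ₀ = (4.6879·0.151433 − 0.137525·3.2) / 0.013908 = 0.269823/0.013908 ≈ 19.4.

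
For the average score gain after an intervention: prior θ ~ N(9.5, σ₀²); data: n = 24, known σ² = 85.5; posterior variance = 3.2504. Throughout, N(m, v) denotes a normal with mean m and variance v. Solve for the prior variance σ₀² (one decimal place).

σ₀² = 37.1

Posterior precision equals prior precision plus data precision: 1/σ_n² = 1/σ₀² + n/σ².
So 1/σ₀² = 1/3.2504 − 24/85.5 = 0.307654 − 0.280702 = 0.026952.
Hence σ₀² = 1/0.026952 ≈ 37.1.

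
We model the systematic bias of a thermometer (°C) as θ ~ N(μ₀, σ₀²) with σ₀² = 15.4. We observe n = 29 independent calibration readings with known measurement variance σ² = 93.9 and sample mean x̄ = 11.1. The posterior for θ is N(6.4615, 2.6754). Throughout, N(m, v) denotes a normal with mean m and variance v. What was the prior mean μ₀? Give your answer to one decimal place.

μ₀ = -15.6

The posterior mean is a precision-weighted average: μ_n = (τ₀μ₀ + τ_data·x̄)/(τ₀+τ_data), with τ₀=1/σ₀² and τ_data=n/σ².
Here τ₀ = 1/15.4 = 0.064935 and τ_data = 29/93.9 = 0.308839, so τ_n = 0.373774.
Rearranging for μ₀: μ₀ = (μ_n·τ_n − τ_data·x̄)/τ₀ = (6.4615·0.373774 − 0.308839·11.1) / 0.064935 = -1.012972/0.064935 ≈ -15.6.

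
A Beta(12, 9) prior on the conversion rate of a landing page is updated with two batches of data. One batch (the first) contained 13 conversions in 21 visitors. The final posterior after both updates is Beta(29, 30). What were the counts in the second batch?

4 conversions and 13 bounces

Sequential conjugate updates are equivalent to a single update on the pooled data, so total successes = posterior α − prior α and total failures = posterior β − prior β.
Total across both batches: 29−12=17 conversions, 30−9=21 bounces.
Subtract the first batch: 17−13=4 conversions and 21−8=13 bounces.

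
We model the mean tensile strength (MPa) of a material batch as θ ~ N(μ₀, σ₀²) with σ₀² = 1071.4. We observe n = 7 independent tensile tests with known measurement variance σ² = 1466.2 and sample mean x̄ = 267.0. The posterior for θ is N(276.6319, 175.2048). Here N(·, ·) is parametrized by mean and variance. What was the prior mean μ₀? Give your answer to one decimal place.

The posterior mean is a precision-weighted average: μ_n = (τ₀μ₀ + τ_data·x̄)/(τ₀+τ_data), with τ₀=1/σ₀² and τ_data=n/σ².
Here τ₀ = 1/1071.4 = 0.000933 and τ_data = 7/1466.2 = 0.004774, so τ_n = 0.005707.
Rearranging for μ₀: μ₀ = (μ_n·τ_n − τ_data·x̄)/τ₀ = (276.6319·0.005707 − 0.004774·267.0) / 0.000933 = 0.304080/0.000933 ≈ 325.9.

μ₀ = 325.9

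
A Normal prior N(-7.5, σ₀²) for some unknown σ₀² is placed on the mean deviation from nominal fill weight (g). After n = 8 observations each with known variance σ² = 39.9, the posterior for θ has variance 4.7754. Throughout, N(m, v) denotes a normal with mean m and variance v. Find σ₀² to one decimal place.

σ₀² = 112.3

Posterior precision equals prior precision plus data precision: 1/σ_n² = 1/σ₀² + n/σ².
So 1/σ₀² = 1/4.7754 − 8/39.9 = 0.209407 − 0.200501 = 0.008906.
Hence σ₀² = 1/0.008906 ≈ 112.3.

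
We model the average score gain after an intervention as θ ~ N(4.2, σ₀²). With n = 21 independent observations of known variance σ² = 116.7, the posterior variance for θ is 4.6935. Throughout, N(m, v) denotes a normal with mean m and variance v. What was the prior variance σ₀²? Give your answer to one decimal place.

For the Normal–Normal model with known σ², precisions add: τ_n = τ₀ + n/σ².
So 1/σ₀² = 1/4.6935 − 21/116.7 = 0.213061 − 0.179949 = 0.033112.
Hence σ₀² = 1/0.033112 ≈ 30.2.

σ₀² = 30.2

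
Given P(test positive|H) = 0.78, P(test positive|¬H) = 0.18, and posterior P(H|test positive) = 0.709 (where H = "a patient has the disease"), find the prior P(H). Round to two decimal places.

P(H) = 0.36

In odds form, posterior odds = prior odds × likelihood ratio, so prior odds = posterior odds ÷ LR.
Posterior odds = 0.709/(1−0.709) = 2.4364. LR = 0.78/0.18 = 4.3333.
Prior odds = 2.4364/4.3333 = 0.5623, so P(H) = 0.5623/(1+0.5623) ≈ 0.36.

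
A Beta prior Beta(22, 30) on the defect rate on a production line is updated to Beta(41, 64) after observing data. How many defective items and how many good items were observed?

Under Beta–binomial conjugacy the posterior parameters are (α+s, β+f).
Match parameters: s=41−22=19, f=64−30=34.

19 defective items and 34 good items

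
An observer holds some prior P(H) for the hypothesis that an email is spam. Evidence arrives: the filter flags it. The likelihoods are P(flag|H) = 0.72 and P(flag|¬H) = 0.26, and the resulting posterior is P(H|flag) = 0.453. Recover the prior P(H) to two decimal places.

P(H) = 0.23

Bayes' rule in odds form gives O(H|E) = O(H)·[P(E|H)/P(E|¬H)], hence O(H) = O(H|E)/LR.
Posterior odds = 0.453/(1−0.453) = 0.8282. LR = 0.72/0.26 = 2.7692.
Prior odds = 0.8282/2.7692 = 0.2991, so P(H) = 0.2991/(1+0.2991) ≈ 0.23.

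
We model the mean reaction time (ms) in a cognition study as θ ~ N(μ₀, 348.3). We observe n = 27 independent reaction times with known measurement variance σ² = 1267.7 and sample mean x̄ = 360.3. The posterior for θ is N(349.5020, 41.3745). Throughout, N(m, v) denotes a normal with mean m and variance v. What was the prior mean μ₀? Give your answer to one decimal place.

The posterior mean is a precision-weighted average: μ_n = (τ₀μ₀ + τ_data·x̄)/(τ₀+τ_data), with τ₀=1/σ₀² and τ_data=n/σ².
Here τ₀ = 1/348.3 = 0.002871 and τ_data = 27/1267.7 = 0.021298, so τ_n = 0.024169.
Rearranging for μ₀: μ₀ = (μ_n·τ_n − τ_data·x̄)/τ₀ = (349.5020·0.024169 − 0.021298·360.3) / 0.002871 = 0.773444/0.002871 ≈ 269.4.

μ₀ = 269.4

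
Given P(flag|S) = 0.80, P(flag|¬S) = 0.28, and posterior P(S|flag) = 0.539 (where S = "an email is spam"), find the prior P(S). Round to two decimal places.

Bayes' rule in odds form gives O(S|E) = O(S)·[P(E|S)/P(E|¬S)], hence O(S) = O(S|E)/LR.
Posterior odds = 0.539/(1−0.539) = 1.1692. LR = 0.80/0.28 = 2.8571.
Prior odds = 1.1692/2.8571 = 0.4092, so P(S) = 0.4092/(1+0.4092) ≈ 0.29.

P(S) = 0.29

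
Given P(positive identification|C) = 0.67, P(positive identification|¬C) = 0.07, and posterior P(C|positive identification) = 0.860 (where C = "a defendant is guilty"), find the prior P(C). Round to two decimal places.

P(C) = 0.39

Bayes' rule in odds form gives O(C|E) = O(C)·[P(E|C)/P(E|¬C)], hence O(C) = O(C|E)/LR.
Posterior odds = 0.860/(1−0.860) = 6.1429. LR = 0.67/0.07 = 9.5714.
Prior odds = 6.1429/9.5714 = 0.6418, so P(C) = 0.6418/(1+0.6418) ≈ 0.39.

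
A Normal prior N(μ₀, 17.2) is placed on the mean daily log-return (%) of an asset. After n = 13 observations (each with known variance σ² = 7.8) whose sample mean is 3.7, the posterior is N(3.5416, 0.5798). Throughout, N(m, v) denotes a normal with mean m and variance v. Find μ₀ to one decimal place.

The posterior mean is a precision-weighted average: μ_n = (τ₀μ₀ + τ_data·x̄)/(τ₀+τ_data), with τ₀=1/σ₀² and τ_data=n/σ².
Here τ₀ = 1/17.2 = 0.058140 and τ_data = 13/7.8 = 1.666667, so τ_n = 1.724807.
Rearranging for μ₀: μ₀ = (μ_n·τ_n − τ_data·x̄)/τ₀ = (3.5416·1.724807 − 1.666667·3.7) / 0.058140 = -0.058091/0.058140 ≈ -1.0.

μ₀ = -1.0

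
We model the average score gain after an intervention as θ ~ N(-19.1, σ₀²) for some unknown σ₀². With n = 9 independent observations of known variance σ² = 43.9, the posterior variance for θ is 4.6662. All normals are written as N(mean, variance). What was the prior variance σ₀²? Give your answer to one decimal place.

σ₀² = 107.6

Posterior precision equals prior precision plus data precision: 1/σ_n² = 1/σ₀² + n/σ².
So 1/σ₀² = 1/4.6662 − 9/43.9 = 0.214307 − 0.205011 = 0.009296.
Hence σ₀² = 1/0.009296 ≈ 107.6.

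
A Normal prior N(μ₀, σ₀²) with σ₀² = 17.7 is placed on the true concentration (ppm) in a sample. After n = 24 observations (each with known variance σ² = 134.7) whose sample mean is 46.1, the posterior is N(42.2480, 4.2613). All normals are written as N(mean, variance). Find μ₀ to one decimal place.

μ₀ = 30.1

With known observation variance, the Normal–Normal posterior has precision τ_n = τ₀ + n/σ² and mean μ_n = (τ₀μ₀ + (n/σ²)x̄)/τ_n.
Here τ₀ = 1/17.7 = 0.056497 and τ_data = 24/134.7 = 0.178174, so τ_n = 0.234671.
Rearranging for μ₀: μ₀ = (μ_n·τ_n − τ_data·x̄)/τ₀ = (42.2480·0.234671 − 0.178174·46.1) / 0.056497 = 1.700559/0.056497 ≈ 30.1.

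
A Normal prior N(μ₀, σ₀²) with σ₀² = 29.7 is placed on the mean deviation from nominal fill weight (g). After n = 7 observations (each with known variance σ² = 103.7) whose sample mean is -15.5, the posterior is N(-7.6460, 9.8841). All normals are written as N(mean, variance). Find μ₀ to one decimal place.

With known observation variance, the Normal–Normal posterior has precision τ_n = τ₀ + n/σ² and mean μ_n = (τ₀μ₀ + (n/σ²)x̄)/τ_n.
Here τ₀ = 1/29.7 = 0.033670 and τ_data = 7/103.7 = 0.067502, so τ_n = 0.101172.
Rearranging for μ₀: μ₀ = (μ_n·τ_n − τ_data·x̄)/τ₀ = (-7.6460·0.101172 − 0.067502·-15.5) / 0.033670 = 0.272720/0.033670 ≈ 8.1.

μ₀ = 8.1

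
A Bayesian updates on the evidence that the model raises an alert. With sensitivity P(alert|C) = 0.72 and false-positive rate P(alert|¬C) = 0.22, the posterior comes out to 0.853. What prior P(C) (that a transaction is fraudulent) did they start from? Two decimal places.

Bayes' rule in odds form gives O(C|E) = O(C)·[P(E|C)/P(E|¬C)], hence O(C) = O(C|E)/LR.
Posterior odds = 0.853/(1−0.853) = 5.8027. LR = 0.72/0.22 = 3.2727.
Prior odds = 5.8027/3.2727 = 1.7731, so P(C) = 1.7731/(1+1.7731) ≈ 0.64.

P(C) = 0.64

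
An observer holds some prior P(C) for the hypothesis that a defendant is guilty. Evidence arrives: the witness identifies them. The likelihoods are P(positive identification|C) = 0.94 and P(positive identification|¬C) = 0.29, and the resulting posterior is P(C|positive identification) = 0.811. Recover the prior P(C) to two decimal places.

In odds form, posterior odds = prior odds × likelihood ratio, so prior odds = posterior odds ÷ LR.
Posterior odds = 0.811/(1−0.811) = 4.2910. LR = 0.94/0.29 = 3.2414.
Prior odds = 4.2910/3.2414 = 1.3238, so P(C) = 1.3238/(1+1.3238) ≈ 0.57.

P(C) = 0.57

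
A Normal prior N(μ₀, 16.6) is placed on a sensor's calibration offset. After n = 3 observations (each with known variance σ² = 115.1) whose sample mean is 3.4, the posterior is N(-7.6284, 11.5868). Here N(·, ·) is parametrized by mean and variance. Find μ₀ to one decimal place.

With known observation variance, the Normal–Normal posterior has precision τ_n = τ₀ + n/σ² and mean μ_n = (τ₀μ₀ + (n/σ²)x̄)/τ_n.
Here τ₀ = 1/16.6 = 0.060241 and τ_data = 3/115.1 = 0.026064, so τ_n = 0.086305.
Rearranging for μ₀: μ₀ = (μ_n·τ_n − τ_data·x̄)/τ₀ = (-7.6284·0.086305 − 0.026064·3.4) / 0.060241 = -0.746987/0.060241 ≈ -12.4.

μ₀ = -12.4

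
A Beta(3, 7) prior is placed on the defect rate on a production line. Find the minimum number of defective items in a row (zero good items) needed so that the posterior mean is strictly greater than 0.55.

k = 6

After k defective items and 0 good items the posterior is Beta(3+k, 7), with mean (3+k)/(3+7+k).
Set (3+k)/(10+k) > 0.55 and solve: k > (0.55·10 − 3)/(1 − 0.55) = 5.556.
The smallest integer exceeding 5.556 is 6.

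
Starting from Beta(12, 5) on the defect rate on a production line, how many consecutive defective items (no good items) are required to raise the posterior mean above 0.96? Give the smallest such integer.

k = 109

After k defective items and 0 good items the posterior is Beta(12+k, 5), with mean (12+k)/(12+5+k).
Set (12+k)/(17+k) > 0.96 and solve: k > (0.96·17 − 12)/(1 − 0.96) = 108.000.
The smallest integer exceeding 108.000 is 109, and checking k=109: (121)/(126) = 0.9603 > 0.96.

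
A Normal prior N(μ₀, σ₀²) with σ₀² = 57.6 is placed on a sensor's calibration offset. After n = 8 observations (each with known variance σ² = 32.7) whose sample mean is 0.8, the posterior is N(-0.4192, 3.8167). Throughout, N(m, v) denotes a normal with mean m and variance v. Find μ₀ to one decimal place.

μ₀ = -17.6

With known observation variance, the Normal–Normal posterior has precision τ_n = τ₀ + n/σ² and mean μ_n = (τ₀μ₀ + (n/σ²)x̄)/τ_n.
Here τ₀ = 1/57.6 = 0.017361 and τ_data = 8/32.7 = 0.244648, so τ_n = 0.262009.
Rearranging for μ₀: μ₀ = (μ_n·τ_n − τ_data·x̄)/τ₀ = (-0.4192·0.262009 − 0.244648·0.8) / 0.017361 = -0.305553/0.017361 ≈ -17.6.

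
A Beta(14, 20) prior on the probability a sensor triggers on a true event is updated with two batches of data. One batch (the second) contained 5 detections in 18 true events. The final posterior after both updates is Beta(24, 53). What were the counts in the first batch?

Because Beta–binomial updating is additive in the counts, the combined data contributed (α_post−α_prior, β_post−β_prior) successes and failures.
Total across both batches: 24−14=10 detections, 53−20=33 misses.
Subtract the second batch: 10−5=5 detections and 33−13=20 misses.

5 detections and 20 misses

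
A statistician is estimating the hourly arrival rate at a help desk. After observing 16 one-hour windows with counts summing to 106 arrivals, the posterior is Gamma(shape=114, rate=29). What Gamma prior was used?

Gamma–Poisson conjugacy: posterior shape = α + Σxᵢ, posterior rate = β + n.
So α = 114 − 106 = 8 and β = 29 − 16 = 13.

Gamma(shape=8, rate=13)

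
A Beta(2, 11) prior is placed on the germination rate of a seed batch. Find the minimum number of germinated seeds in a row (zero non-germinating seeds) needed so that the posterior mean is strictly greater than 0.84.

k = 56

After k germinated seeds and 0 non-germinating seeds the posterior is Beta(2+k, 11), with mean (2+k)/(2+11+k).
Set (2+k)/(13+k) > 0.84 and solve: k > (0.84·13 − 2)/(1 − 0.84) = 55.750.
The smallest integer exceeding 55.750 is 56.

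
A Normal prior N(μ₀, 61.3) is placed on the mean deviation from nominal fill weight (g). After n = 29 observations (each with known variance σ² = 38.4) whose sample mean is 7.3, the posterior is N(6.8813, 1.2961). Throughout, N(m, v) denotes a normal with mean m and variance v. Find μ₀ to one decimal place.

μ₀ = -12.5

The posterior mean is a precision-weighted average: μ_n = (τ₀μ₀ + τ_data·x̄)/(τ₀+τ_data), with τ₀=1/σ₀² and τ_data=n/σ².
Here τ₀ = 1/61.3 = 0.016313 and τ_data = 29/38.4 = 0.755208, so τ_n = 0.771521.
Rearranging for μ₀: μ₀ = (μ_n·τ_n − τ_data·x̄)/τ₀ = (6.8813·0.771521 − 0.755208·7.3) / 0.016313 = -0.203951/0.016313 ≈ -12.5.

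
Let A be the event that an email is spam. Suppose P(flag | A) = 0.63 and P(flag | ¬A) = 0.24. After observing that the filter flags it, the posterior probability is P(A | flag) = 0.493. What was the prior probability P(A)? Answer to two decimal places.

Bayes' rule in odds form gives O(A|E) = O(A)·[P(E|A)/P(E|¬A)], hence O(A) = O(A|E)/LR.
Posterior odds = 0.493/(1−0.493) = 0.9724. LR = 0.63/0.24 = 2.6250.
Prior odds = 0.9724/2.6250 = 0.3704, so P(A) = 0.3704/(1+0.3704) ≈ 0.27.

P(A) = 0.27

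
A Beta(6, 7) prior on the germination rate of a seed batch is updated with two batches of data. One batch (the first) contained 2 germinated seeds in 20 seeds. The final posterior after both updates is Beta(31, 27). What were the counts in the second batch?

23 germinated seeds and 2 non-germinating seeds

Sequential conjugate updates are equivalent to a single update on the pooled data, so total successes = posterior α − prior α and total failures = posterior β − prior β.
Total across both batches: 31−6=25 germinated seeds, 27−7=20 non-germinating seeds.
Subtract the first batch: 25−2=23 germinated seeds and 20−18=2 non-germinating seeds.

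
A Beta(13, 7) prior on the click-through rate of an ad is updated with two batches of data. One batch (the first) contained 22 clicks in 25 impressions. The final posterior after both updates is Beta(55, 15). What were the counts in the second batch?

20 clicks and 5 non-clicks

Sequential conjugate updates are equivalent to a single update on the pooled data, so total successes = posterior α − prior α and total failures = posterior β − prior β.
Total across both batches: 55−13=42 clicks, 15−7=8 non-clicks.
Subtract the first batch: 42−22=20 clicks and 8−3=5 non-clicks.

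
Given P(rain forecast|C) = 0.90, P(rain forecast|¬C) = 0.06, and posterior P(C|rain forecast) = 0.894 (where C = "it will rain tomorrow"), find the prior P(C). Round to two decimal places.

Bayes' rule in odds form gives O(C|E) = O(C)·[P(E|C)/P(E|¬C)], hence O(C) = O(C|E)/LR.
Posterior odds = 0.894/(1−0.894) = 8.4340. LR = 0.90/0.06 = 15.0000.
Prior odds = 8.4340/15.0000 = 0.5623, so P(C) = 0.5623/(1+0.5623) ≈ 0.36.

P(C) = 0.36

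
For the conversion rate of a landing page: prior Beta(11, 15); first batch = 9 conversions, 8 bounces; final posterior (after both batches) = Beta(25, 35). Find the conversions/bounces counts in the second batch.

Because Beta–binomial updating is additive in the counts, the combined data contributed (α_post−α_prior, β_post−β_prior) successes and failures.
Total across both batches: 25−11=14 conversions, 35−15=20 bounces.
Subtract the first batch: 14−9=5 conversions and 20−8=12 bounces.

5 conversions and 12 bounces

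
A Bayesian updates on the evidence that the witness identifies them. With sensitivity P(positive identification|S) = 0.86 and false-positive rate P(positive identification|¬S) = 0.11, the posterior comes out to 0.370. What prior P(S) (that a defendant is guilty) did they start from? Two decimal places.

In odds form, posterior odds = prior odds × likelihood ratio, so prior odds = posterior odds ÷ LR.
Posterior odds = 0.370/(1−0.370) = 0.5873. LR = 0.86/0.11 = 7.8182.
Prior odds = 0.5873/7.8182 = 0.0751, so P(S) = 0.0751/(1+0.0751) ≈ 0.07.

P(S) = 0.07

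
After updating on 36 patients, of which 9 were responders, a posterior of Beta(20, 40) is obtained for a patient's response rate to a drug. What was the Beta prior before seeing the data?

Beta(11, 13)

Beta is conjugate to the binomial likelihood: posterior = Beta(α+s, β+f).
Subtract the data counts: 20−9=11, 40−27=13.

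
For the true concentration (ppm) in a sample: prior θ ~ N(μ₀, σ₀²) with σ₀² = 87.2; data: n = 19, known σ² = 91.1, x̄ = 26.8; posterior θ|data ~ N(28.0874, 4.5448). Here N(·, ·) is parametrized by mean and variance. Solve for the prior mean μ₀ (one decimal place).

μ₀ = 51.5

With known observation variance, the Normal–Normal posterior has precision τ_n = τ₀ + n/σ² and mean μ_n = (τ₀μ₀ + (n/σ²)x̄)/τ_n.
Here τ₀ = 1/87.2 = 0.011468 and τ_data = 19/91.1 = 0.208562, so τ_n = 0.220030.
Rearranging for μ₀: μ₀ = (μ_n·τ_n − τ_data·x̄)/τ₀ = (28.0874·0.220030 − 0.208562·26.8) / 0.011468 = 0.590609/0.011468 ≈ 51.5.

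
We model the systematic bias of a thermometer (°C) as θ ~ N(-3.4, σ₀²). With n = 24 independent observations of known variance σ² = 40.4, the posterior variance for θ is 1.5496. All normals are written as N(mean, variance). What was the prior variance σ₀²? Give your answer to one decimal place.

σ₀² = 19.5

Posterior precision equals prior precision plus data precision: 1/σ_n² = 1/σ₀² + n/σ².
So 1/σ₀² = 1/1.5496 − 24/40.4 = 0.645328 − 0.594059 = 0.051269.
Hence σ₀² = 1/0.051269 ≈ 19.5.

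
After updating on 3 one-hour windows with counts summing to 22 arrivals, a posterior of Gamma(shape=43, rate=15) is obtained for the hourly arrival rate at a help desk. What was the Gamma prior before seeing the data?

A Gamma(α, β) prior (rate parametrization) on a Poisson rate with n observations summing to S gives posterior Gamma(α+S, β+n).
So α = 43 − 22 = 21 and β = 15 − 3 = 12.

Gamma(shape=21, rate=12)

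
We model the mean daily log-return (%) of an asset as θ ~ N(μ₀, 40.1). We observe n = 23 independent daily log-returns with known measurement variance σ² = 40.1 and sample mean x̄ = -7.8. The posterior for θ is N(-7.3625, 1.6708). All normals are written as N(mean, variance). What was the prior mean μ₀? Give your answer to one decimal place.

The posterior mean is a precision-weighted average: μ_n = (τ₀μ₀ + τ_data·x̄)/(τ₀+τ_data), with τ₀=1/σ₀² and τ_data=n/σ².
Here τ₀ = 1/40.1 = 0.024938 and τ_data = 23/40.1 = 0.573566, so τ_n = 0.598504.
Rearranging for μ₀: μ₀ = (μ_n·τ_n − τ_data·x̄)/τ₀ = (-7.3625·0.598504 − 0.573566·-7.8) / 0.024938 = 0.067329/0.024938 ≈ 2.7.

μ₀ = 2.7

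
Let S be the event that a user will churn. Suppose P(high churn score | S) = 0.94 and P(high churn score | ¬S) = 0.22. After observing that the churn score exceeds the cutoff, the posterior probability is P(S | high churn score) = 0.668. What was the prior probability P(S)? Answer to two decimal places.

P(S) = 0.32

Bayes' rule in odds form gives O(S|E) = O(S)·[P(E|S)/P(E|¬S)], hence O(S) = O(S|E)/LR.
Posterior odds = 0.668/(1−0.668) = 2.0120. LR = 0.94/0.22 = 4.2727.
Prior odds = 2.0120/4.2727 = 0.4709, so P(S) = 0.4709/(1+0.4709) ≈ 0.32.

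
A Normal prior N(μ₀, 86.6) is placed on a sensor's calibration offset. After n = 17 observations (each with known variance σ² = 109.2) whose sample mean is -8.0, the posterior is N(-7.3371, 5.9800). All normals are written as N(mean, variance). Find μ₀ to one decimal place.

μ₀ = 1.6

The posterior mean is a precision-weighted average: μ_n = (τ₀μ₀ + τ_data·x̄)/(τ₀+τ_data), with τ₀=1/σ₀² and τ_data=n/σ².
Here τ₀ = 1/86.6 = 0.011547 and τ_data = 17/109.2 = 0.155678, so τ_n = 0.167225.
Rearranging for μ₀: μ₀ = (μ_n·τ_n − τ_data·x̄)/τ₀ = (-7.3371·0.167225 − 0.155678·-8.0) / 0.011547 = 0.018477/0.011547 ≈ 1.6.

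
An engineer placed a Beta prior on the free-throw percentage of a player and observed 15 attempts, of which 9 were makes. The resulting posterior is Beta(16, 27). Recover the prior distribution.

Beta(7, 21)

Under Beta–binomial conjugacy the posterior parameters are (α+s, β+f).
Subtract the data counts: 16−9=7, 27−6=21.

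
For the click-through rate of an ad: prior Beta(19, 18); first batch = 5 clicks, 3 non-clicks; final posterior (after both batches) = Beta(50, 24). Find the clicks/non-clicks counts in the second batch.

Sequential conjugate updates are equivalent to a single update on the pooled data, so total successes = posterior α − prior α and total failures = posterior β − prior β.
Total across both batches: 50−19=31 clicks, 24−18=6 non-clicks.
Subtract the first batch: 31−5=26 clicks and 6−3=3 non-clicks.

26 clicks and 3 non-clicks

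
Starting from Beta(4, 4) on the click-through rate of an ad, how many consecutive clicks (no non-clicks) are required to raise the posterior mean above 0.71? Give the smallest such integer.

After k clicks and 0 non-clicks the posterior is Beta(4+k, 4), with mean (4+k)/(4+4+k).
Set (4+k)/(8+k) > 0.71 and solve: k > (0.71·8 − 4)/(1 − 0.71) = 5.793.
The smallest integer exceeding 5.793 is 6.

k = 6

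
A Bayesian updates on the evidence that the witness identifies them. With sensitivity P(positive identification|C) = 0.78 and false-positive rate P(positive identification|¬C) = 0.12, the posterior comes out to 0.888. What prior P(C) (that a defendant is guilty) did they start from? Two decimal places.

P(C) = 0.55

Bayes' rule in odds form gives O(C|E) = O(C)·[P(E|C)/P(E|¬C)], hence O(C) = O(C|E)/LR.
Posterior odds = 0.888/(1−0.888) = 7.9286. LR = 0.78/0.12 = 6.5000.
Prior odds = 7.9286/6.5000 = 1.2198, so P(C) = 1.2198/(1+1.2198) ≈ 0.55.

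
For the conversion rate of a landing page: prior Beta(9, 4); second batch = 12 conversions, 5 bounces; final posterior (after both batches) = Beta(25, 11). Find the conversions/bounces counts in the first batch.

Sequential conjugate updates are equivalent to a single update on the pooled data, so total successes = posterior α − prior α and total failures = posterior β − prior β.
Total across both batches: 25−9=16 conversions, 11−4=7 bounces.
Subtract the second batch: 16−12=4 conversions and 7−5=2 bounces.

4 conversions and 2 bounces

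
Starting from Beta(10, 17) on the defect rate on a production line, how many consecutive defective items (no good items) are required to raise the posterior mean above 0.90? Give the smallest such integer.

After k defective items and 0 good items the posterior is Beta(10+k, 17), with mean (10+k)/(10+17+k).
Set (10+k)/(27+k) > 0.90 and solve: k > (0.90·27 − 10)/(1 − 0.90) = 143.000.
The smallest integer exceeding 143.000 is 144.

k = 144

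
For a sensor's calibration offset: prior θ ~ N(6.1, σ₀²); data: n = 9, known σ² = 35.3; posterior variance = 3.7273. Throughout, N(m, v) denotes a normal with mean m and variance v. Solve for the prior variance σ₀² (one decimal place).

For the Normal–Normal model with known σ², precisions add: τ_n = τ₀ + n/σ².
So 1/σ₀² = 1/3.7273 − 9/35.3 = 0.268291 − 0.254958 = 0.013333.
Hence σ₀² = 1/0.013333 ≈ 75.0.

σ₀² = 75.0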